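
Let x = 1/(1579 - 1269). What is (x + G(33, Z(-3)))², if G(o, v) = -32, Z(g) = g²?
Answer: 98386561/96100 ≈ 1023.8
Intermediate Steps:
x = 1/310 ≈ 0.0032258
(x + G(33, Z(-3)))² = (1/310 - 32)² = (-9919/310)² = 98386561/96100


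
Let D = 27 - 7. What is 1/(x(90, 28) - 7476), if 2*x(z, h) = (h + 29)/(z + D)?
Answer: -220/1644663 ≈ -0.00013377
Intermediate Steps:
D = 20
x(z, h) = (29 + h)/(2*(20 + z)) (x(z, h) = ((h + 29)/(z + 20))/2 = ((29 + h)/(20 + z))/2 = (29 + h)/(2*(20 + z)))
1/(x(90, 28) - 7476) = 1/((29 + 28)/(2*(20 + 90)) - 7476) = 1/((1/2)*57/110 - 7476) = 1/((1/2)*(1/110)*57 - 7476) = 1/(57/220 - 7476) = 1/(-1644663/220) = -220/1644663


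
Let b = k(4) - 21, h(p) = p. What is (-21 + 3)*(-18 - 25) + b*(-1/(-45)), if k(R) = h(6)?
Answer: 2321/3 ≈ 773.67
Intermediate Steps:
k(R) = 6
b = -15 (b = 6 - 21 = -15)
(-21 + 3)*(-18 - 25) + b*(-1/(-45)) = (-21 + 3)*(-18 - 25) - (-15)/(-45) = -18*(-43) - (-15)*(-1)/45 = 774 - 15*1/45 = 774 - ⅓ = 2321/3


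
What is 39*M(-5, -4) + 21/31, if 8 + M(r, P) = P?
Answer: -14487/31 ≈ -467.32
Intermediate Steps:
M(r, P) = -8 + P
39*M(-5, -4) + 21/31 = 39*(-8 - 4) + 21/31 = 39*(-12) + 21*(1/31) = -468 + 21/31 = -14487/31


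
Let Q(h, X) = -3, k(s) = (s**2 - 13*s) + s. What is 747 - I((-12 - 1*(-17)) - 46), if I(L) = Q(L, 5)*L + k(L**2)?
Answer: -2804965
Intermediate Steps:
k(s) = s**2 - 12*s
I(L) = -3*L + L**2*(-12 + L**2)
747 - I((-12 - 1*(-17)) - 46) = 747 - ((-12 - 1*(-17)) - 46)*(-3 + ((-12 - 1*(-17)) - 46)*(-12 + ((-12 - 1*(-17)) - 46)**2)) = 747 - ((-12 + 17) - 46)*(-3 + ((-12 + 17) - 46)*(-12 + ((-12 + 17) - 46)**2)) = 747 - (5 - 46)*(-3 + (5 - 46)*(-12 + (5 - 46)**2)) = 747 - (-41)*(-3 - 41*(-12 + (-41)**2)) = 747 - (-41)*(-3 - 41*(-12 + 1681)) = 747 - (-41)*(-3 - 41*1669) = 747 - (-41)*(-3 - 68429) = 747 - (-41)*(-68432) = 747 - 1*2805712 = 747 - 2805712 = -2804965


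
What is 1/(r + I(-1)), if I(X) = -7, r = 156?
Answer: 1/149 ≈ 0.0067114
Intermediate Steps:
1/(r + I(-1)) = 1/(156 - 7) = 1/149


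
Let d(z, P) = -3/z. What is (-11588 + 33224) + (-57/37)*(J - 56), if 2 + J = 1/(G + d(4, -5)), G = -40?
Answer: 131025822/6031 ≈ 21725.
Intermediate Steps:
J = -330/163 (J = -2 + 1/(-40 - 3/4) = -2 + 1/(-40 - 3*¼) = -2 + 1/(-40 - ¾) = -2 + 1/(-163/4) = -2 - 4/163 = -330/163 ≈ -2.0245)
(-11588 + 33224) + (-57/37)*(J - 56) = (-11588 + 33224) + (-57/37)*(-330/163 - 56) = 21636 - 57*1/37*(-9458/163) = 21636 - 57/37*(-9458/163) = 21636 + 539106/6031 = 131025822/6031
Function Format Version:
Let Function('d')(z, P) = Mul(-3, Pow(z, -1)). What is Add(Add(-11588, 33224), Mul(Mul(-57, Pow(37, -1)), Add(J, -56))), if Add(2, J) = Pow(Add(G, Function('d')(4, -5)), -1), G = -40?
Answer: Rational(131025822, 6031) ≈ 21725.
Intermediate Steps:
J = Rational(-330, 163) (J = Add(-2, Pow(Add(-40, Mul(-3, Pow(4, -1))), -1)) = Add(-2, Pow(Add(-40, Mul(-3, Rational(1, 4))), -1)) = Add(-2, Pow(Add(-40, Rational(-3, 4)), -1)) = Add(-2, Pow(Rational(-163, 4), -1)) = Add(-2, Rational(-4, 163)) = Rational(-330, 163) ≈ -2.0245)
Add(Add(-11588, 33224), Mul(Mul(-57, Pow(37, -1)), Add(J, -56))) = Add(Add(-11588, 33224), Mul(Mul(-57, Pow(37, -1)), Add(Rational(-330, 163), -56))) = Add(21636, Mul(Mul(-57, Rational(1, 37)), Rational(-9458, 163))) = Add(21636, Mul(Rational(-57, 37), Rational(-9458, 163))) = Add(21636, Rational(539106, 6031)) = Rational(131025822, 6031)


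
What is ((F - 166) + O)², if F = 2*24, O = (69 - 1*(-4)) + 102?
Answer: 3249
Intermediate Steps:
O = 175 (O = (69 + 4) + 102 = 73 + 102 = 175)
F = 48
((F - 166) + O)² = ((48 - 166) + 175)² = (-118 + 175)² = 57² = 3249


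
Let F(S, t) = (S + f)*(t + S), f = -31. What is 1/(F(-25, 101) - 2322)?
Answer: -1/6578 ≈ -0.00015202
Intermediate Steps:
F(S, t) = (-31 + S)*(S + t) (F(S, t) = (S - 31)*(t + S) = (-31 + S)*(S + t))
1/(F(-25, 101) - 2322) = 1/(((-25)**2 - 31*(-25) - 31*101 - 25*101) - 2322) = 1/((625 + 775 - 3131 - 2525) - 2322) = 1/(-4256 - 2322) = 1/(-6578) = -1/6578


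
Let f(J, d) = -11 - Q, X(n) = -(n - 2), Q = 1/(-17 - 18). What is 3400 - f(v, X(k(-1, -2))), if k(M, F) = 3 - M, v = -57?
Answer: 119384/35 ≈ 3411.0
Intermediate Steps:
Q = -1/35 (Q = 1/(-35) = -1/35 ≈ -0.028571)
X(n) = 2 - n (X(n) = -(-2 + n) = 2 - n)
f(J, d) = -384/35 (f(J, d) = -11 - 1*(-1/35) = -11 + 1/35 = -384/35)
3400 - f(v, X(k(-1, -2))) = 3400 - 1*(-384/35) = 3400 + 384/35 = 119384/35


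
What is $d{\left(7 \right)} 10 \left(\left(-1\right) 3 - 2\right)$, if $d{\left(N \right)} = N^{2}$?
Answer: $-2450$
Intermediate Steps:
$d{\left(7 \right)} 10 \left(\left(-1\right) 3 - 2\right) = 7^{2} \cdot 10 \left(\left(-1\right) 3 - 2\right) = 49 \cdot 10 \left(-3 - 2\right) = 490 \left(-5\right) = -2450$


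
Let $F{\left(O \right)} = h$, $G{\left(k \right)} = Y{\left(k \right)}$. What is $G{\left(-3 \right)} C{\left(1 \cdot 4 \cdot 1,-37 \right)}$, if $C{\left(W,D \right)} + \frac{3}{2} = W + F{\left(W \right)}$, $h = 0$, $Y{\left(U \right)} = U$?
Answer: $- \frac{15}{2} \approx -7.5$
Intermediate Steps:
$G{\left(k \right)} = k$
$F{\left(O \right)} = 0$
$C{\left(W,D \right)} = - \frac{3}{2} + W$ ($C{\left(W,D \right)} = - \frac{3}{2} + \left(W + 0\right) = - \frac{3}{2} + W$)
$G{\left(-3 \right)} C{\left(1 \cdot 4 \cdot 1,-37 \right)} = - 3 \left(- \frac{3}{2} + 1 \cdot 4 \cdot 1\right) = - 3 \left(- \frac{3}{2} + 4 \cdot 1\right) = - 3 \left(- \frac{3}{2} + 4\right) = \left(-3\right) \frac{5}{2} = - \frac{15}{2}$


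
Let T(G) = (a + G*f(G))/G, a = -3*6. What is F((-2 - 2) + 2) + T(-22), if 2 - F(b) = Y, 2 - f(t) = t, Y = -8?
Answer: 383/11 ≈ 34.818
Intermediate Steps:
f(t) = 2 - t
F(b) = 10 (F(b) = 2 - 1*(-8) = 2 + 8 = 10)
a = -18
T(G) = (-18 + G*(2 - G))/G
F((-2 - 2) + 2) + T(-22) = 10 + (2 - 1*(-22) - 18/(-22)) = 10 + (2 + 22 - 18*(-1/22)) = 10 + (2 + 22 + 9/11) = 10 + 273/11 = 383/11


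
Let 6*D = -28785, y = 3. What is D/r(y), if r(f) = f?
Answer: -9595/6 ≈ -1599.2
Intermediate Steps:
D = -9595/2 (D = (⅙)*(-28785) = -9595/2 ≈ -4797.5)
D/r(y) = -9595/2/3 = -9595/2*⅓ = -9595/6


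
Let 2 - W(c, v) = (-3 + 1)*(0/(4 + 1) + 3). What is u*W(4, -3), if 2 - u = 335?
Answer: -2664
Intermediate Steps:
u = -333 (u = 2 - 1*335 = 2 - 335 = -333)
W(c, v) = 8 (W(c, v) = 2 - (-3 + 1)*(0/(4 + 1) + 3) = 2 - (-2)*(0/5 + 3) = 2 - (-2)*(0*(1/5) + 3) = 2 - (-2)*(0 + 3) = 2 - (-2)*3 = 2 - 1*(-6) = 2 + 6 = 8)
u*W(4, -3) = -333*8 = -2664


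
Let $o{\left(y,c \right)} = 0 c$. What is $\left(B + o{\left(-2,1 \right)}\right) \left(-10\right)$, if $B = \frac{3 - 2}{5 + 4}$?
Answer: $- \frac{10}{9} \approx -1.1111$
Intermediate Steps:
$o{\left(y,c \right)} = 0$
$B = \frac{1}{9}$ ($B = 1 \cdot \frac{1}{9} = \frac{1}{9} \approx 0.11111$)
$\left(B + o{\left(-2,1 \right)}\right) \left(-10\right) = \left(\frac{1}{9} + 0\right) \left(-10\right) = \frac{1}{9} \left(-10\right) = - \frac{10}{9}$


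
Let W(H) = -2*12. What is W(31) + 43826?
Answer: 43802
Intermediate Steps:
W(H) = -24
W(31) + 43826 = -24 + 43826 = 43802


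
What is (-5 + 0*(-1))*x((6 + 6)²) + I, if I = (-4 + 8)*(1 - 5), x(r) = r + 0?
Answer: -736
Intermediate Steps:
x(r) = r
I = -16 (I = 4*(-4) = -16)
(-5 + 0*(-1))*x((6 + 6)²) + I = (-5 + 0*(-1))*(6 + 6)² - 16 = (-5 + 0)*12² - 16 = -5*144 - 16 = -720 - 16 = -736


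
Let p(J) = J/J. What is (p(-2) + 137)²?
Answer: 19044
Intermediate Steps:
p(J) = 1
(p(-2) + 137)² = (1 + 137)² = 138² = 19044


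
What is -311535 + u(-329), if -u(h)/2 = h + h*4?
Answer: -308245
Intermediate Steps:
u(h) = -10*h (u(h) = -2*(h + h*4) = -2*(h + 4*h) = -10*h)
-311535 + u(-329) = -311535 - 10*(-329) = -311535 + 3290 = -308245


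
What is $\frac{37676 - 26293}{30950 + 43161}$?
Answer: $\frac{11383}{74111} \approx 0.15359$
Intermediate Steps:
$\frac{37676 - 26293}{30950 + 43161} = \frac{11383}{74111}$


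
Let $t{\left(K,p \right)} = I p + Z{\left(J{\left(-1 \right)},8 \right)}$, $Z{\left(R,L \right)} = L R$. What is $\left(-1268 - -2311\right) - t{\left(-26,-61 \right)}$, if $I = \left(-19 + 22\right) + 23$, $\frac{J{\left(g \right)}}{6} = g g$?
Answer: $2581$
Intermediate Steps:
$J{\left(g \right)} = 6 g^{2}$ ($J{\left(g \right)} = 6 g g = 6 g^{2}$)
$I = 26$ ($I = 3 + 23 = 26$)
$t{\left(K,p \right)} = 48 + 26 p$ ($t{\left(K,p \right)} = 26 p + 8 \cdot 6 \left(-1\right)^{2} = 26 p + 8 \cdot 6 \cdot 1 = 26 p + 8 \cdot 6 = 26 p + 48 = 48 + 26 p$)
$\left(-1268 - -2311\right) - t{\left(-26,-61 \right)} = \left(-1268 - -2311\right) - \left(48 + 26 \left(-61\right)\right) = \left(-1268 + 2311\right) - \left(48 - 1586\right) = 1043 - -1538 = 1043 + 1538 = 2581$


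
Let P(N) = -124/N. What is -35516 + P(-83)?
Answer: -2947704/83 ≈ -35515.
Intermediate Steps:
-35516 + P(-83) = -35516 - 124/(-83) = -35516 - 124*(-1/83) = -35516 + 124/83 = -2947704/83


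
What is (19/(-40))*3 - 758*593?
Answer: -17979817/40 ≈ -4.4950e+5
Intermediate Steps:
(19/(-40))*3 - 758*593 = (19*(-1/40))*3 - 449494 = -19/40*3 - 449494 = -57/40 - 449494 = -17979817/40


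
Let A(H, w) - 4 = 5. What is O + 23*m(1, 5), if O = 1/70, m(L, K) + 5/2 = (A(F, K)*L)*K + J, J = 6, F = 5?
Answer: 39043/35 ≈ 1115.5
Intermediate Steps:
A(H, w) = 9 (A(H, w) = 4 + 5 = 9)
m(L, K) = 7/2 + 9*K*L (m(L, K) = -5/2 + ((9*L)*K + 6) = -5/2 + (9*K*L + 6) = -5/2 + (6 + 9*K*L) = 7/2 + 9*K*L)
O = 1/70 ≈ 0.014286
O + 23*m(1, 5) = 1/70 + 23*(7/2 + 9*5*1) = 1/70 + 23*(7/2 + 45) = 1/70 + 23*(97/2) = 1/70 + 2231/2 = 39043/35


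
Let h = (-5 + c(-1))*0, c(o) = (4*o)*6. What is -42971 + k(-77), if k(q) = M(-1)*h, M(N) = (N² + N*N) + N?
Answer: -42971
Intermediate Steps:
c(o) = 24*o
M(N) = N + 2*N² (M(N) = (N² + N²) + N = 2*N² + N = N + 2*N²)
h = 0 (h = (-5 + 24*(-1))*0 = (-5 - 24)*0 = -29*0 = 0)
k(q) = 0 (k(q) = -(1 + 2*(-1))*0 = -(1 - 2)*0 = -1*(-1)*0 = 1*0 = 0)
-42971 + k(-77) = -42971 + 0 = -42971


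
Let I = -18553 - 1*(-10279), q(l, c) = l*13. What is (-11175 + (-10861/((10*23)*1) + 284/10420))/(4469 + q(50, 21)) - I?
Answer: 1014801536283/122681954 ≈ 8271.8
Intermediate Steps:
q(l, c) = 13*l
I = -8274 (I = -18553 + 10279 = -8274)
(-11175 + (-10861/((10*23)*1) + 284/10420))/(4469 + q(50, 21)) - I = (-11175 + (-10861/((10*23)*1) + 284/10420))/(4469 + 13*50) - 1*(-8274) = (-11175 + (-10861/(230*1) + 284*(1/10420)))/(4469 + 650) + 8274 = (-11175 + (-10861/230 + 71/2605))/5119 + 8274 = (-11175 + (-10861*1/230 + 71/2605))*(1/5119) + 8274 = (-11175 + (-10861/230 + 71/2605))*(1/5119) + 8274 = (-11175 - 1131063/23966)*(1/5119) + 8274 = -268951113/23966*1/5119 + 8274 = -268951113/122681954 + 8274 = 1014801536283/122681954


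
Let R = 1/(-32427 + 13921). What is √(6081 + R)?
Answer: √2082572432410/18506 ≈ 77.981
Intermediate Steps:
R = -1/18506 (R = 1/(-18506) = -1/18506 ≈ -5.4036e-5)
√(6081 + R) = √(6081 - 1/18506) = √(112534985/18506) = √2082572432410/18506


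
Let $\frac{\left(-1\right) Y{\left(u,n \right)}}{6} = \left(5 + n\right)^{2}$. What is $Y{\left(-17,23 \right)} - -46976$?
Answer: $42272$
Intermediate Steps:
$Y{\left(u,n \right)} = - 6 \left(5 + n\right)^{2}$
$Y{\left(-17,23 \right)} - -46976 = - 6 \left(5 + 23\right)^{2} - -46976 = - 6 \cdot 28^{2} + 46976 = \left(-6\right) 784 + 46976 = -4704 + 46976 = 42272$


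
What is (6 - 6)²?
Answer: 0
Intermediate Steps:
(6 - 6)² = 0² = 0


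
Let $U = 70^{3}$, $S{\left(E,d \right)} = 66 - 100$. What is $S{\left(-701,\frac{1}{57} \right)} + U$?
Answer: $342966$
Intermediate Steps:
$S{\left(E,d \right)} = -34$ ($S{\left(E,d \right)} = 66 - 100 = -34$)
$U = 343000$
$S{\left(-701,\frac{1}{57} \right)} + U = -34 + 343000 = 342966$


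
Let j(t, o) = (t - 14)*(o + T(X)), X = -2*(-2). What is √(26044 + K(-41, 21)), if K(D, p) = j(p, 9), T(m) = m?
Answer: √26135 ≈ 161.66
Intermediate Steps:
X = 4
j(t, o) = (-14 + t)*(4 + o) (j(t, o) = (t - 14)*(o + 4) = (-14 + t)*(4 + o))
K(D, p) = -182 + 13*p (K(D, p) = -56 - 14*9 + 4*p + 9*p = -56 - 126 + 4*p + 9*p = -182 + 13*p)
√(26044 + K(-41, 21)) = √(26044 + (-182 + 13*21)) = √(26044 + (-182 + 273)) = √(26044 + 91) = √26135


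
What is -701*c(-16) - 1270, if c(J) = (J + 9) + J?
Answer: 14853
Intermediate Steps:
c(J) = 9 + 2*J (c(J) = (9 + J) + J = 9 + 2*J)
-701*c(-16) - 1270 = -701*(9 + 2*(-16)) - 1270 = -701*(9 - 32) - 1270 = -701*(-23) - 1270 = 16123 - 1270 = 14853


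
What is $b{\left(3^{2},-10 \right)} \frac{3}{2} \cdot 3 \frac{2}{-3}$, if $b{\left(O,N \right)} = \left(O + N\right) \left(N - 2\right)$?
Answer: $-36$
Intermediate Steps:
$b{\left(O,N \right)} = \left(-2 + N\right) \left(N + O\right)$ ($b{\left(O,N \right)} = \left(N + O\right) \left(-2 + N\right) = \left(-2 + N\right) \left(N + O\right)$)
$b{\left(3^{2},-10 \right)} \frac{3}{2} \cdot 3 \frac{2}{-3} = \left(\left(-10\right)^{2} - -20 - 2 \cdot 3^{2} - 10 \cdot 3^{2}\right) \frac{3}{2} \cdot 3 \frac{2}{-3} = \left(100 + 20 - 18 - 90\right) 3 \cdot \frac{1}{2} \cdot 3 \cdot 2 \left(- \frac{1}{3}\right) = \left(100 + 20 - 18 - 90\right) \frac{3}{2} \cdot 3 \left(- \frac{2}{3}\right) = 12 \cdot \frac{9}{2} \left(- \frac{2}{3}\right) = 12 \left(-3\right) = -36$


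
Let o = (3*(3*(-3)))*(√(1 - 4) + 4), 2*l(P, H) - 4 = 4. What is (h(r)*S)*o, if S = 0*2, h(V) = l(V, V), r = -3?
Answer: 0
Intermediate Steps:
l(P, H) = 4 (l(P, H) = 2 + (½)*4 = 2 + 2 = 4)
h(V) = 4
S = 0
o = -108 - 27*I*√3 (o = (3*(-9))*(√(-3) + 4) = -27*(I*√3 + 4) = -27*(4 + I*√3) = -108 - 27*I*√3 ≈ -108.0 - 46.765*I)
(h(r)*S)*o = (4*0)*(-108 - 27*I*√3) = 0*(-108 - 27*I*√3) = 0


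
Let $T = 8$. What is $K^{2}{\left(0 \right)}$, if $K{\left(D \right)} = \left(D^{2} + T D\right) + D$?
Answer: $0$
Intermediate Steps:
$K{\left(D \right)} = D^{2} + 9 D$ ($K{\left(D \right)} = \left(D^{2} + 8 D\right) + D = D^{2} + 9 D$)
$K^{2}{\left(0 \right)} = \left(0 \left(9 + 0\right)\right)^{2} = \left(0 \cdot 9\right)^{2} = 0^{2} = 0$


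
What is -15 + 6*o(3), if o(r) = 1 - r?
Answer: -27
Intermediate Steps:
-15 + 6*o(3) = -15 + 6*(1 - 1*3) = -15 + 6*(1 - 3) = -15 + 6*(-2) = -15 - 12 = -27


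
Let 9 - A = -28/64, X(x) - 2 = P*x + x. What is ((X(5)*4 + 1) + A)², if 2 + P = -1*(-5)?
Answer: 2480625/256 ≈ 9689.9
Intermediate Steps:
P = 3 (P = -2 - 1*(-5) = -2 + 5 = 3)
X(x) = 2 + 4*x (X(x) = 2 + (3*x + x) = 2 + 4*x)
A = 151/16 (A = 9 - (-28)/64 = 9 - 1*(-7/16) = 9 + 7/16 = 151/16 ≈ 9.4375)
((X(5)*4 + 1) + A)² = (((2 + 4*5)*4 + 1) + 151/16)² = (((2 + 20)*4 + 1) + 151/16)² = ((22*4 + 1) + 151/16)² = ((88 + 1) + 151/16)² = (89 + 151/16)² = (1575/16)² = 2480625/256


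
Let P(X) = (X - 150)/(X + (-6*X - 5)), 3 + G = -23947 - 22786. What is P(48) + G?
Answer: -11450218/245 ≈ -46736.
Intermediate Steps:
G = -46736 (G = -3 + (-23947 - 22786) = -3 - 46733 = -46736)
P(X) = (-150 + X)/(-5 - 5*X) (P(X) = (-150 + X)/(X + (-5 - 6*X)) = (-150 + X)/(-5 - 5*X))
P(48) + G = (150 - 1*48)/(5*(1 + 48)) - 46736 = (⅕)*(150 - 48)/49 - 46736 = (⅕)*(1/49)*102 - 46736 = 102/245 - 46736 = -11450218/245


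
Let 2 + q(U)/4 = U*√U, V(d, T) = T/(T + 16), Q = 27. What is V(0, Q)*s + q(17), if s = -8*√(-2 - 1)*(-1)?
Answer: -8 + 68*√17 + 216*I*√3/43 ≈ 272.37 + 8.7005*I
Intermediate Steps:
V(d, T) = T/(16 + T)
q(U) = -8 + 4*U^(3/2) (q(U) = -8 + 4*(U*√U) = -8 + 4*U^(3/2))
s = 8*I*√3 (s = -8*I*√3*(-1) = 8*I*√3 ≈ 13.856*I)
V(0, Q)*s + q(17) = (27/(16 + 27))*(8*I*√3) + (-8 + 4*17^(3/2)) = (27/43)*(8*I*√3) + (-8 + 4*(17*√17)) = (27*(1/43))*(8*I*√3) + (-8 + 68*√17) = 27*(8*I*√3)/43 + (-8 + 68*√17) = 216*I*√3/43 + (-8 + 68*√17) = -8 + 68*√17 + 216*I*√3/43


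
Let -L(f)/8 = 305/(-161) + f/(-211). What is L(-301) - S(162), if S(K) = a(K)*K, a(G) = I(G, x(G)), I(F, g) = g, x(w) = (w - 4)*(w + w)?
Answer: -281724908832/33971 ≈ -8.2931e+6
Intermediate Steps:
x(w) = 2*w*(-4 + w) (x(w) = (-4 + w)*(2*w) = 2*w*(-4 + w))
a(G) = 2*G*(-4 + G)
L(f) = 2440/161 + 8*f/211 (L(f) = -8*(305/(-161) + f/(-211)) = -8*(305*(-1/161) + f*(-1/211)) = -8*(-305/161 - f/211) = 2440/161 + 8*f/211)
S(K) = 2*K²*(-4 + K) (S(K) = (2*K*(-4 + K))*K = 2*K²*(-4 + K))
L(-301) - S(162) = (2440/161 + (8/211)*(-301)) - 2*162²*(-4 + 162) = (2440/161 - 2408/211) - 2*26244*158 = 127152/33971 - 1*8293104 = 127152/33971 - 8293104 = -281724908832/33971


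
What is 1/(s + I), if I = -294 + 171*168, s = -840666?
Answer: -1/812232 ≈ -1.2312e-6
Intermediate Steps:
I = 28434 (I = -294 + 28728 = 28434)
1/(s + I) = 1/(-840666 + 28434) = 1/(-812232) = -1/812232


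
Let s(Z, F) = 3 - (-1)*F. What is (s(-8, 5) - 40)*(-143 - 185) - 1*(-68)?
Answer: 10564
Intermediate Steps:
s(Z, F) = 3 + F
(s(-8, 5) - 40)*(-143 - 185) - 1*(-68) = ((3 + 5) - 40)*(-143 - 185) - 1*(-68) = (8 - 40)*(-328) + 68 = -32*(-328) + 68 = 10496 + 68 = 10564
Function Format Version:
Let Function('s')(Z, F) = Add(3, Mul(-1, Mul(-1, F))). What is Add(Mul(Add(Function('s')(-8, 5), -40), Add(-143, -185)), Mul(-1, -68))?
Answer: 10564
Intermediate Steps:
Function('s')(Z, F) = Add(3, F)
Add(Mul(Add(Function('s')(-8, 5), -40), Add(-143, -185)), Mul(-1, -68)) = Add(Mul(Add(Add(3, 5), -40), Add(-143, -185)), Mul(-1, -68)) = Add(Mul(Add(8, -40), -328), 68) = Add(Mul(-32, -328), 68) = Add(10496, 68) = 10564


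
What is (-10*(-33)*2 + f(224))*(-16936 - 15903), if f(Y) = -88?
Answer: -18783908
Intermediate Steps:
(-10*(-33)*2 + f(224))*(-16936 - 15903) = (-10*(-33)*2 - 88)*(-16936 - 15903) = (330*2 - 88)*(-32839) = (660 - 88)*(-32839) = 572*(-32839) = -18783908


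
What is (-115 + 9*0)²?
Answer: 13225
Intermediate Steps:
(-115 + 9*0)² = (-115 + 0)² = (-115)² = 13225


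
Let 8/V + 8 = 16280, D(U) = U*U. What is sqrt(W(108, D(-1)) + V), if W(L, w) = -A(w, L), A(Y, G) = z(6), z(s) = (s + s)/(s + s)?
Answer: I*sqrt(459458)/678 ≈ 0.99975*I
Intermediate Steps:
D(U) = U**2
V = 1/2034 (V = 8/(-8 + 16280) = 8/16272 = 8*(1/16272) = 1/2034 ≈ 0.00049164)
z(s) = 1 (z(s) = (2*s)/((2*s)) = (2*s)*(1/(2*s)) = 1)
A(Y, G) = 1
W(L, w) = -1 (W(L, w) = -1*1 = -1)
sqrt(W(108, D(-1)) + V) = sqrt(-1 + 1/2034) = sqrt(-2033/2034) = I*sqrt(459458)/678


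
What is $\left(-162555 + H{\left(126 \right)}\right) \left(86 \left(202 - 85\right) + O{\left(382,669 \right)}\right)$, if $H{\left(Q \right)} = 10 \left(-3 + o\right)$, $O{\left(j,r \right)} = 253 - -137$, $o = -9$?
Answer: $-1700279100$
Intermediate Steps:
$O{\left(j,r \right)} = 390$ ($O{\left(j,r \right)} = 253 + 137 = 390$)
$H{\left(Q \right)} = -120$ ($H{\left(Q \right)} = 10 \left(-3 - 9\right) = 10 \left(-12\right) = -120$)
$\left(-162555 + H{\left(126 \right)}\right) \left(86 \left(202 - 85\right) + O{\left(382,669 \right)}\right) = \left(-162555 - 120\right) \left(86 \left(202 - 85\right) + 390\right) = - 162675 \left(86 \cdot 117 + 390\right) = - 162675 \left(10062 + 390\right) = \left(-162675\right) 10452 = -1700279100$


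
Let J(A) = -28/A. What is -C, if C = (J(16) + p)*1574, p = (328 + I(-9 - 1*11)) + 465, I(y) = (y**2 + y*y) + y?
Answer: -4946295/2 ≈ -2.4731e+6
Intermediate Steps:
I(y) = y + 2*y**2 (I(y) = (y**2 + y**2) + y = 2*y**2 + y = y + 2*y**2)
p = 1573 (p = (328 + (-9 - 1*11)*(1 + 2*(-9 - 1*11))) + 465 = (328 + (-9 - 11)*(1 + 2*(-9 - 11))) + 465 = (328 - 20*(1 + 2*(-20))) + 465 = (328 - 20*(1 - 40)) + 465 = (328 - 20*(-39)) + 465 = (328 + 780) + 465 = 1108 + 465 = 1573)
C = 4946295/2 (C = (-28/16 + 1573)*1574 = (-28*1/16 + 1573)*1574 = (-7/4 + 1573)*1574 = (6285/4)*1574 = 4946295/2 ≈ 2.4731e+6)
-C = -1*4946295/2 = -4946295/2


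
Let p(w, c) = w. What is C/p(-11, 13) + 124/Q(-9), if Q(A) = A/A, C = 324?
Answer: 1040/11 ≈ 94.545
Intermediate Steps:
Q(A) = 1
C/p(-11, 13) + 124/Q(-9) = 324/(-11) + 124/1 = 324*(-1/11) + 124*1 = -324/11 + 124 = 1040/11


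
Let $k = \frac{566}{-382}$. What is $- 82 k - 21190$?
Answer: $- \frac{4024084}{191} \approx -21069.0$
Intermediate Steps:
$k = - \frac{283}{191}$ ($k = 566 \left(- \frac{1}{382}\right) = - \frac{283}{191} \approx -1.4817$)
$- 82 k - 21190 = \left(-82\right) \left(- \frac{283}{191}\right) - 21190 = \frac{23206}{191} - 21190 = - \frac{4024084}{191}$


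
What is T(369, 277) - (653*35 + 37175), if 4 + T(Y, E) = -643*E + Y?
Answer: -237776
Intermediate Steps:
T(Y, E) = -4 + Y - 643*E (T(Y, E) = -4 + (-643*E + Y) = -4 + (Y - 643*E) = -4 + Y - 643*E)
T(369, 277) - (653*35 + 37175) = (-4 + 369 - 643*277) - (653*35 + 37175) = (-4 + 369 - 178111) - (22855 + 37175) = -177746 - 1*60030 = -177746 - 60030 = -237776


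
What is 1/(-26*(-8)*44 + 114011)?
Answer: 1/123163 ≈ 8.1193e-6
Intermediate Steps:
1/(-26*(-8)*44 + 114011) = 1/(208*44 + 114011) = 1/(9152 + 114011) = 1/123163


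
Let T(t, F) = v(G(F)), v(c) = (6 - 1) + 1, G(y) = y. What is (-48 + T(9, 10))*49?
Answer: -2058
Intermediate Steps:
v(c) = 6 (v(c) = 5 + 1 = 6)
T(t, F) = 6
(-48 + T(9, 10))*49 = (-48 + 6)*49 = -42*49 = -2058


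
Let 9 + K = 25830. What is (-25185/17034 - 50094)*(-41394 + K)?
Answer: 4429617243771/5678 ≈ 7.8014e+8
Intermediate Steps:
K = 25821 (K = -9 + 25830 = 25821)
(-25185/17034 - 50094)*(-41394 + K) = (-25185/17034 - 50094)*(-41394 + 25821) = (-25185*1/17034 - 50094)*(-15573) = (-8395/5678 - 50094)*(-15573) = -284442127/5678*(-15573) = 4429617243771/5678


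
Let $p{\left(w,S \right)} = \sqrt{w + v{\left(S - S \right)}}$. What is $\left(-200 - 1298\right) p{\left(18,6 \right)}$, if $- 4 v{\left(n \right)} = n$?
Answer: $- 4494 \sqrt{2} \approx -6355.5$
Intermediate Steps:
$v{\left(n \right)} = - \frac{n}{4}$
$p{\left(w,S \right)} = \sqrt{w}$ ($p{\left(w,S \right)} = \sqrt{w - \frac{S - S}{4}} = \sqrt{w - 0} = \sqrt{w + 0} = \sqrt{w}$)
$\left(-200 - 1298\right) p{\left(18,6 \right)} = \left(-200 - 1298\right) \sqrt{18} = - 1498 \cdot 3 \sqrt{2} = - 4494 \sqrt{2}$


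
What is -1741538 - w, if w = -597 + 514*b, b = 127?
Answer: -1806219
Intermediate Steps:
w = 64681 (w = -597 + 514*127 = -597 + 65278 = 64681)
-1741538 - w = -1741538 - 1*64681 = -1741538 - 64681 = -1806219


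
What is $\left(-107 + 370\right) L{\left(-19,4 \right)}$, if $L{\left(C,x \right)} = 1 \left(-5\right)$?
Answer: $-1315$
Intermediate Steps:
$L{\left(C,x \right)} = -5$
$\left(-107 + 370\right) L{\left(-19,4 \right)} = \left(-107 + 370\right) \left(-5\right) = 263 \left(-5\right) = -1315$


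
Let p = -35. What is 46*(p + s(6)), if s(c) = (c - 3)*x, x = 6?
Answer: -782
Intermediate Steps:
s(c) = -18 + 6*c (s(c) = (c - 3)*6 = (-3 + c)*6 = -18 + 6*c)
46*(p + s(6)) = 46*(-35 + (-18 + 6*6)) = 46*(-35 + (-18 + 36)) = 46*(-35 + 18) = 46*(-17) = -782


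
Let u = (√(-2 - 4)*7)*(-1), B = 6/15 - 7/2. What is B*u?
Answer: 217*I*√6/10 ≈ 53.154*I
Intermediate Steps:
B = -31/10 (B = 6*(1/15) - 7*½ = ⅖ - 7/2 = -31/10 ≈ -3.1000)
u = -7*I*√6 (u = (√(-6)*7)*(-1) = ((I*√6)*7)*(-1) = (7*I*√6)*(-1) = -7*I*√6 ≈ -17.146*I)
B*u = -(-217)*I*√6/10 = 217*I*√6/10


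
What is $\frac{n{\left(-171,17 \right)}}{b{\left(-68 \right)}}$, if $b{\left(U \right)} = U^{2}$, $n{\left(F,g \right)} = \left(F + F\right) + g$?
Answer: $- \frac{325}{4624} \approx -0.070285$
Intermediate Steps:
$n{\left(F,g \right)} = g + 2 F$ ($n{\left(F,g \right)} = 2 F + g = g + 2 F$)
$\frac{n{\left(-171,17 \right)}}{b{\left(-68 \right)}} = \frac{17 + 2 \left(-171\right)}{\left(-68\right)^{2}} = \frac{17 - 342}{4624} = \left(-325\right) \frac{1}{4624} = - \frac{325}{4624}$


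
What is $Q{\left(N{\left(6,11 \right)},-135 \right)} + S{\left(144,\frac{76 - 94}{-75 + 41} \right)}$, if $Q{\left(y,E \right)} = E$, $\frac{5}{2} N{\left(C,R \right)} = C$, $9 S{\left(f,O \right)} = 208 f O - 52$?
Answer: $\frac{248029}{153} \approx 1621.1$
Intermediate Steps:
$S{\left(f,O \right)} = - \frac{52}{9} + \frac{208 O f}{9}$ ($S{\left(f,O \right)} = \frac{208 f O - 52}{9} = \frac{208 O f - 52}{9} = \frac{-52 + 208 O f}{9} = - \frac{52}{9} + \frac{208 O f}{9}$)
$N{\left(C,R \right)} = \frac{2 C}{5}$
$Q{\left(N{\left(6,11 \right)},-135 \right)} + S{\left(144,\frac{76 - 94}{-75 + 41} \right)} = -135 - \left(\frac{52}{9} - \frac{208}{9} \frac{76 - 94}{-75 + 41} \cdot 144\right) = -135 - \left(\frac{52}{9} - \frac{208}{9} \left(- \frac{18}{-34}\right) 144\right) = -135 - \left(\frac{52}{9} - \frac{208}{9} \left(\left(-18\right) \left(- \frac{1}{34}\right)\right) 144\right) = -135 - \left(\frac{52}{9} - \frac{29952}{17}\right) = -135 + \left(- \frac{52}{9} + \frac{29952}{17}\right) = -135 + \frac{268684}{153} = \frac{248029}{153}$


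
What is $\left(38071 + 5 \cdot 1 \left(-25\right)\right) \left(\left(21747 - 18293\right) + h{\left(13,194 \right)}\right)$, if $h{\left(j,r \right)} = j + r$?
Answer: $138920306$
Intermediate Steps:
$\left(38071 + 5 \cdot 1 \left(-25\right)\right) \left(\left(21747 - 18293\right) + h{\left(13,194 \right)}\right) = \left(38071 + 5 \cdot 1 \left(-25\right)\right) \left(\left(21747 - 18293\right) + \left(13 + 194\right)\right) = \left(38071 + 5 \left(-25\right)\right) \left(\left(21747 - 18293\right) + 207\right) = \left(38071 - 125\right) \left(3454 + 207\right) = 37946 \cdot 3661 = 138920306$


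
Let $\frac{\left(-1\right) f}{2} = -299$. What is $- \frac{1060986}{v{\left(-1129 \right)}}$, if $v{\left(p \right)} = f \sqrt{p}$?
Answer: $\frac{530493 i \sqrt{1129}}{337571} \approx 52.803 i$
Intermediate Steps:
$f = 598$ ($f = \left(-2\right) \left(-299\right) = 598$)
$v{\left(p \right)} = 598 \sqrt{p}$
$- \frac{1060986}{v{\left(-1129 \right)}} = - \frac{1060986}{598 \sqrt{-1129}} = - \frac{1060986}{598 i \sqrt{1129}} = - 1060986 \left(- \frac{i \sqrt{1129}}{675142}\right) = \frac{530493 i \sqrt{1129}}{337571}$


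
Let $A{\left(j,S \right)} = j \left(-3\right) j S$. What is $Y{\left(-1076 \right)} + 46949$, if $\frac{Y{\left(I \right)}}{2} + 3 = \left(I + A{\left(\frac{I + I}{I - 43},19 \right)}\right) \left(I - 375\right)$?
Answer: $\frac{1578255821917}{417387} \approx 3.7813 \cdot 10^{6}$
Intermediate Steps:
$A{\left(j,S \right)} = - 3 S j^{2}$ ($A{\left(j,S \right)} = - 3 j S j = - 3 S j^{2}$)
$Y{\left(I \right)} = -6 + 2 \left(-375 + I\right) \left(I - \frac{228 I^{2}}{\left(-43 + I\right)^{2}}\right)$ ($Y{\left(I \right)} = -6 + 2 \left(I - 57 \left(\frac{I + I}{I - 43}\right)^{2}\right) \left(I - 375\right) = -6 + 2 \left(I - 57 \left(\frac{2 I}{-43 + I}\right)^{2}\right) \left(-375 + I\right) = -6 + 2 \left(I - 57 \frac{4 I^{2}}{\left(-43 + I\right)^{2}}\right) \left(-375 + I\right) = -6 + 2 \left(I - \frac{228 I^{2}}{\left(-43 + I\right)^{2}}\right) \left(-375 + I\right) = -6 + 2 \left(-375 + I\right) \left(I - \frac{228 I^{2}}{\left(-43 + I\right)^{2}}\right)$)
$Y{\left(-1076 \right)} + 46949 = \frac{2 \left(-5547 + \left(-1076\right)^{4} - -745793892 - 689 \left(-1076\right)^{3} + 119596 \left(-1076\right)^{2}\right)}{1849 + \left(-1076\right)^{2} - -92536} + 46949 = \frac{2 \left(-5547 + 1340445266176 + 745793892 - -858333446464 + 119596 \cdot 1157776\right)}{1849 + 1157776 + 92536} + 46949 = \frac{2 \left(-5547 + 1340445266176 + 745793892 + 858333446464 + 138465378496\right)}{1252161} + 46949 = 2 \cdot \frac{1}{1252161} \cdot 2337989879481 + 46949 = \frac{1558659919654}{417387} + 46949 = \frac{1578255821917}{417387}$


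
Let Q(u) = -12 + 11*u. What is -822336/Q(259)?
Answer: -822336/2837 ≈ -289.86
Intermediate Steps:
-822336/Q(259) = -822336/(-12 + 11*259) = -822336/(-12 + 2849) = -822336/2837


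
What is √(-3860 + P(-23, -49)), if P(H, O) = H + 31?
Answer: 6*I*√107 ≈ 62.064*I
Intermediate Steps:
P(H, O) = 31 + H
√(-3860 + P(-23, -49)) = √(-3860 + (31 - 23)) = √(-3860 + 8) = √(-3852) = 6*I*√107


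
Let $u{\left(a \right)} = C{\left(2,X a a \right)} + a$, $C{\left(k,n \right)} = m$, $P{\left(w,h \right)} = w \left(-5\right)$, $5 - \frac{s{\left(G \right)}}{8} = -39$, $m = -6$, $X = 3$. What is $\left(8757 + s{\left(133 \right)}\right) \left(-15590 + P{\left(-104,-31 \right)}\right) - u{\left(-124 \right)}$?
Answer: $-137272500$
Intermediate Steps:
$s{\left(G \right)} = 352$ ($s{\left(G \right)} = 40 - -312 = 40 + 312 = 352$)
$P{\left(w,h \right)} = - 5 w$
$C{\left(k,n \right)} = -6$
$u{\left(a \right)} = -6 + a$
$\left(8757 + s{\left(133 \right)}\right) \left(-15590 + P{\left(-104,-31 \right)}\right) - u{\left(-124 \right)} = \left(8757 + 352\right) \left(-15590 - -520\right) - \left(-6 - 124\right) = 9109 \left(-15590 + 520\right) - -130 = 9109 \left(-15070\right) + 130 = -137272630 + 130 = -137272500$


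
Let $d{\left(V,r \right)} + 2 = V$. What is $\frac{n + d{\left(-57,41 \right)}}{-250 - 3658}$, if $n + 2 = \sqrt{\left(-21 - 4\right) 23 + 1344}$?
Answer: $\frac{61}{3908} - \frac{\sqrt{769}}{3908} \approx 0.0085131$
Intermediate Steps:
$d{\left(V,r \right)} = -2 + V$
$n = -2 + \sqrt{769}$ ($n = -2 + \sqrt{\left(-21 - 4\right) 23 + 1344} = -2 + \sqrt{\left(-25\right) 23 + 1344} = -2 + \sqrt{-575 + 1344} = -2 + \sqrt{769} \approx 25.731$)
$\frac{n + d{\left(-57,41 \right)}}{-250 - 3658} = \frac{\left(-2 + \sqrt{769}\right) - 59}{-250 - 3658} = \frac{\left(-2 + \sqrt{769}\right) - 59}{-3908} = \left(-61 + \sqrt{769}\right) \left(- \frac{1}{3908}\right) = \frac{61}{3908} - \frac{\sqrt{769}}{3908}$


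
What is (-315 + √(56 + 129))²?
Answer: (315 - √185)² ≈ 90841.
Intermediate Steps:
(-315 + √(56 + 129))² = (-315 + √185)²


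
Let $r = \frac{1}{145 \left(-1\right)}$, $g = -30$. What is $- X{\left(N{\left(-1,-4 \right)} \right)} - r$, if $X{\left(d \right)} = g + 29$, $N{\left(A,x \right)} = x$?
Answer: $\frac{146}{145} \approx 1.0069$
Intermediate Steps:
$X{\left(d \right)} = -1$ ($X{\left(d \right)} = -30 + 29 = -1$)
$r = - \frac{1}{145}$ ($r = \frac{1}{-145} = - \frac{1}{145} \approx -0.0068966$)
$- X{\left(N{\left(-1,-4 \right)} \right)} - r = \left(-1\right) \left(-1\right) - - \frac{1}{145} = 1 + \frac{1}{145} = \frac{146}{145}$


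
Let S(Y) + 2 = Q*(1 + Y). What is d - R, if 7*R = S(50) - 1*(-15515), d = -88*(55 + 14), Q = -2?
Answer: -57915/7 ≈ -8273.6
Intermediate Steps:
d = -6072 (d = -88*69 = -6072)
S(Y) = -4 - 2*Y (S(Y) = -2 - 2*(1 + Y) = -2 + (-2 - 2*Y) = -4 - 2*Y)
R = 15411/7 (R = ((-4 - 2*50) - 1*(-15515))/7 = ((-4 - 100) + 15515)/7 = (-104 + 15515)/7 = (⅐)*15411 = 15411/7 ≈ 2201.6)
d - R = -6072 - 1*15411/7 = -6072 - 15411/7 = -57915/7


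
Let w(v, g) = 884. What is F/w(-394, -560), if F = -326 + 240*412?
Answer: 49277/442 ≈ 111.49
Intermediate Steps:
F = 98554 (F = -326 + 98880 = 98554)
F/w(-394, -560) = 98554/884 = 98554*(1/884) = 49277/442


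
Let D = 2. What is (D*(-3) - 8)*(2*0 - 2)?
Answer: 28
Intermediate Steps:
(D*(-3) - 8)*(2*0 - 2) = (2*(-3) - 8)*(2*0 - 2) = (-6 - 8)*(0 - 2) = -14*(-2) = 28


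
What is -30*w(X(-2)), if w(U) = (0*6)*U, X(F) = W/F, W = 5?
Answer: 0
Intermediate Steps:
X(F) = 5/F
w(U) = 0 (w(U) = 0*U = 0)
-30*w(X(-2)) = -30*0 = 0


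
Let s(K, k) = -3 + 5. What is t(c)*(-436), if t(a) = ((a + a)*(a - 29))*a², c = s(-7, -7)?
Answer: 188352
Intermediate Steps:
s(K, k) = 2
c = 2
t(a) = 2*a³*(-29 + a) (t(a) = ((2*a)*(-29 + a))*a² = (2*a*(-29 + a))*a² = 2*a³*(-29 + a))
t(c)*(-436) = (2*2³*(-29 + 2))*(-436) = (2*8*(-27))*(-436) = -432*(-436) = 188352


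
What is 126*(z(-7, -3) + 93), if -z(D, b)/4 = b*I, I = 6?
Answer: 20790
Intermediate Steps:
z(D, b) = -24*b (z(D, b) = -4*b*6 = -24*b)
126*(z(-7, -3) + 93) = 126*(-24*(-3) + 93) = 126*(72 + 93) = 126*165 = 20790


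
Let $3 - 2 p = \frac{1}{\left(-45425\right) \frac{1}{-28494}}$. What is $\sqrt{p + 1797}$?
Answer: $\frac{\sqrt{593669249454}}{18170} \approx 42.405$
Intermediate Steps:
$p = \frac{107781}{90850}$ ($p = \frac{3}{2} - \frac{1}{2 \left(- \frac{45425}{-28494}\right)} = \frac{3}{2} - \frac{1}{2 \left(\left(-45425\right) \left(- \frac{1}{28494}\right)\right)} = \frac{3}{2} - \frac{1}{2 \cdot \frac{45425}{28494}} = \frac{3}{2} - \frac{14247}{45425} = \frac{107781}{90850} \approx 1.1864$)
$\sqrt{p + 1797} = \sqrt{\frac{107781}{90850} + 1797} = \sqrt{\frac{163365231}{90850}} = \frac{\sqrt{593669249454}}{18170}$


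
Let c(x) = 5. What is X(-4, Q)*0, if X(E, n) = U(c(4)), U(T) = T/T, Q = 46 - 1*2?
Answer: 0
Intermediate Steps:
Q = 44 (Q = 46 - 2 = 44)
U(T) = 1
X(E, n) = 1
X(-4, Q)*0 = 1*0 = 0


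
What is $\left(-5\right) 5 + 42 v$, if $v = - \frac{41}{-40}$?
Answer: $\frac{361}{20} \approx 18.05$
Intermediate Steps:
$v = \frac{41}{40}$ ($v = \left(-41\right) \left(- \frac{1}{40}\right) = \frac{41}{40} \approx 1.025$)
$\left(-5\right) 5 + 42 v = \left(-5\right) 5 + 42 \cdot \frac{41}{40} = -25 + \frac{861}{20} = \frac{361}{20}$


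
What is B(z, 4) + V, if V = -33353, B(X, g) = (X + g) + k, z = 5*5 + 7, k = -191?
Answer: -33508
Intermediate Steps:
z = 32 (z = 25 + 7 = 32)
B(X, g) = -191 + X + g (B(X, g) = (X + g) - 191 = -191 + X + g)
B(z, 4) + V = (-191 + 32 + 4) - 33353 = -155 - 33353 = -33508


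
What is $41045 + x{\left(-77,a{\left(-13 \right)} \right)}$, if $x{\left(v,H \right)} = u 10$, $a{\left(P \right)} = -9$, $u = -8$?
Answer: $40965$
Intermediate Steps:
$x{\left(v,H \right)} = -80$ ($x{\left(v,H \right)} = \left(-8\right) 10 = -80$)
$41045 + x{\left(-77,a{\left(-13 \right)} \right)} = 41045 - 80 = 40965$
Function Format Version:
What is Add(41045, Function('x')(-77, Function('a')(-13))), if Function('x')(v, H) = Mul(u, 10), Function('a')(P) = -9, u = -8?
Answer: 40965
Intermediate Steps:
Function('x')(v, H) = -80 (Function('x')(v, H) = Mul(-8, 10) = -80)
Add(41045, Function('x')(-77, Function('a')(-13))) = Add(41045, -80) = 40965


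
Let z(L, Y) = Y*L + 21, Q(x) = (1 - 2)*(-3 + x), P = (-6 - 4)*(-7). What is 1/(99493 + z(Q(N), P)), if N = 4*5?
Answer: 1/98324 ≈ 1.0170e-5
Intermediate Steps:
P = 70 (P = -10*(-7) = 70)
N = 20
Q(x) = 3 - x (Q(x) = -(-3 + x) = 3 - x)
z(L, Y) = 21 + L*Y (z(L, Y) = L*Y + 21 = 21 + L*Y)
1/(99493 + z(Q(N), P)) = 1/(99493 + (21 + (3 - 1*20)*70)) = 1/(99493 + (21 + (3 - 20)*70)) = 1/(99493 + (21 - 17*70)) = 1/(99493 + (21 - 1190)) = 1/(99493 - 1169) = 1/98324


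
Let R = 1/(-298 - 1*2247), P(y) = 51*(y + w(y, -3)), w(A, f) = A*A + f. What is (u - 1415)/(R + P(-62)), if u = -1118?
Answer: -6446485/490495304 ≈ -0.013143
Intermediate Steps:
w(A, f) = f + A² (w(A, f) = A² + f = f + A²)
P(y) = -153 + 51*y + 51*y² (P(y) = 51*(y + (-3 + y²)) = 51*(-3 + y + y²) = -153 + 51*y + 51*y²)
R = -1/2545 (R = 1/(-298 - 2247) = 1/(-2545) = -1/2545 ≈ -0.00039293)
(u - 1415)/(R + P(-62)) = (-1118 - 1415)/(-1/2545 + (-153 + 51*(-62) + 51*(-62)²)) = -2533/(-1/2545 + (-153 - 3162 + 51*3844)) = -2533/(-1/2545 + (-153 - 3162 + 196044)) = -2533/(-1/2545 + 192729) = -2533/490495304/2545 = -2533*2545/490495304 = -6446485/490495304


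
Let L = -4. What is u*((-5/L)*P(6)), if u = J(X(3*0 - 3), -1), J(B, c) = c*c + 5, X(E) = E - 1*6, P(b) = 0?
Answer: 0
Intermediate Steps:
X(E) = -6 + E (X(E) = E - 6 = -6 + E)
J(B, c) = 5 + c² (J(B, c) = c² + 5 = 5 + c²)
u = 6 (u = 5 + (-1)² = 5 + 1 = 6)
u*((-5/L)*P(6)) = 6*((-5/(-4))*0) = 6*(-¼*(-5)*0) = 6*((5/4)*0) = 6*0 = 0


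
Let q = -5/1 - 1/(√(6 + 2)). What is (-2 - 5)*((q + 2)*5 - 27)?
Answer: 294 + 35*√2/4 ≈ 306.37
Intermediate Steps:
q = -5 - √2/4 (q = -5*1 - 1/(√8) = -5 - 1/(2*√2) = -5 - √2/4 ≈ -5.3536)
(-2 - 5)*((q + 2)*5 - 27) = (-2 - 5)*(((-5 - √2/4) + 2)*5 - 27) = -7*((-3 - √2/4)*5 - 27) = -7*((-15 - 5*√2/4) - 27) = -7*(-42 - 5*√2/4) = 294 + 35*√2/4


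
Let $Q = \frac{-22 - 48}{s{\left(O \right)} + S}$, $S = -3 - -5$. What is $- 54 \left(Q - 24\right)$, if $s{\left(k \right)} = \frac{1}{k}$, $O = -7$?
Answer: $\frac{43308}{13} \approx 3331.4$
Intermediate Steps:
$S = 2$ ($S = -3 + 5 = 2$)
$Q = - \frac{490}{13}$ ($Q = \frac{-22 - 48}{\frac{1}{-7} + 2} = - \frac{70}{- \frac{1}{7} + 2} = - \frac{70}{\frac{13}{7}} = \left(-70\right) \frac{7}{13} = - \frac{490}{13} \approx -37.692$)
$- 54 \left(Q - 24\right) = - 54 \left(- \frac{490}{13} - 24\right) = \left(-54\right) \left(- \frac{802}{13}\right) = \frac{43308}{13}$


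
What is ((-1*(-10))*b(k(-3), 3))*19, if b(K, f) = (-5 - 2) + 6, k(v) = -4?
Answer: -190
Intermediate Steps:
b(K, f) = -1 (b(K, f) = -7 + 6 = -1)
((-1*(-10))*b(k(-3), 3))*19 = (-1*(-10)*(-1))*19 = (10*(-1))*19 = -10*19 = -190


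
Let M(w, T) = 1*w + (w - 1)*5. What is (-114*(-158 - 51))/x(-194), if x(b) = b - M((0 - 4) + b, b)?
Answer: 7942/333 ≈ 23.850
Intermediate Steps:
M(w, T) = -5 + 6*w (M(w, T) = w + (-1 + w)*5 = w + (-5 + 5*w) = -5 + 6*w)
x(b) = 29 - 5*b (x(b) = b - (-5 + 6*((0 - 4) + b)) = b - (-5 + 6*(-4 + b)) = b - (-5 + (-24 + 6*b)) = b - (-29 + 6*b) = b + (29 - 6*b) = 29 - 5*b)
(-114*(-158 - 51))/x(-194) = (-114*(-158 - 51))/(29 - 5*(-194)) = (-114*(-209))/(29 + 970) = 23826/999 = 23826*(1/999) = 7942/333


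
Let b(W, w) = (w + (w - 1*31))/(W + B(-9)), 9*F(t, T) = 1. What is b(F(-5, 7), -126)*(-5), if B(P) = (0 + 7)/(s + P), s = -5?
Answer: -25470/7 ≈ -3638.6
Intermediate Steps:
F(t, T) = 1/9 (F(t, T) = (1/9)*1 = 1/9)
B(P) = 7/(-5 + P) (B(P) = (0 + 7)/(-5 + P) = 7/(-5 + P))
b(W, w) = (-31 + 2*w)/(-1/2 + W) (b(W, w) = (w + (w - 1*31))/(W + 7/(-5 - 9)) = (w + (w - 31))/(W + 7/(-14)) = (w + (-31 + w))/(W + 7*(-1/14)) = (-31 + 2*w)/(W - 1/2) = (-31 + 2*w)/(-1/2 + W))
b(F(-5, 7), -126)*(-5) = (2*(-31 + 2*(-126))/(-1 + 2*(1/9)))*(-5) = (2*(-31 - 252)/(-1 + 2/9))*(-5) = (2*(-283)/(-7/9))*(-5) = (2*(-9/7)*(-283))*(-5) = (5094/7)*(-5) = -25470/7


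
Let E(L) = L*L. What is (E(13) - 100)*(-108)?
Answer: -7452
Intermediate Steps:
E(L) = L**2
(E(13) - 100)*(-108) = (13**2 - 100)*(-108) = (169 - 100)*(-108) = 69*(-108) = -7452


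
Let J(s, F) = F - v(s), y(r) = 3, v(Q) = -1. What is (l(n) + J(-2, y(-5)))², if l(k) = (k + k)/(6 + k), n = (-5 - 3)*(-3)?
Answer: 784/25 ≈ 31.360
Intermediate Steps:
n = 24 (n = -8*(-3) = 24)
l(k) = 2*k/(6 + k) (l(k) = (2*k)/(6 + k) = 2*k/(6 + k))
J(s, F) = 1 + F (J(s, F) = F - 1*(-1) = F + 1 = 1 + F)
(l(n) + J(-2, y(-5)))² = (2*24/(6 + 24) + (1 + 3))² = (2*24/30 + 4)² = (2*24*(1/30) + 4)² = (8/5 + 4)² = (28/5)² = 784/25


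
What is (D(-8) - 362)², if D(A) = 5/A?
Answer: 8415801/64 ≈ 1.3150e+5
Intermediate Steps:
(D(-8) - 362)² = (5/(-8) - 362)² = (5*(-⅛) - 362)² = (-5/8 - 362)² = (-2901/8)² = 8415801/64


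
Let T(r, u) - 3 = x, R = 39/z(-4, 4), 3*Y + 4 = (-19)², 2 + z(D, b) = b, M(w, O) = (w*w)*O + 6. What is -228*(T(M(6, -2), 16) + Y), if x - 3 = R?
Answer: -32946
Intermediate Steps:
M(w, O) = 6 + O*w² (M(w, O) = w²*O + 6 = O*w² + 6 = 6 + O*w²)
z(D, b) = -2 + b
Y = 119 (Y = -4/3 + (⅓)*(-19)² = -4/3 + (⅓)*361 = -4/3 + 361/3 = 119)
R = 39/2 (R = 39/(-2 + 4) = 39/2 ≈ 19.500)
x = 45/2 (x = 3 + 39/2 = 45/2 ≈ 22.500)
T(r, u) = 51/2 (T(r, u) = 3 + 45/2 = 51/2)
-228*(T(M(6, -2), 16) + Y) = -228*(51/2 + 119) = -228*289/2 = -32946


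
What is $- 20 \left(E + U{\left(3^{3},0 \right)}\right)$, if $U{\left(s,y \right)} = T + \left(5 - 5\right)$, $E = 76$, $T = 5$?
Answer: $-1620$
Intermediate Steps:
$U{\left(s,y \right)} = 5$ ($U{\left(s,y \right)} = 5 + \left(5 - 5\right) = 5 + 0 = 5$)
$- 20 \left(E + U{\left(3^{3},0 \right)}\right) = - 20 \left(76 + 5\right) = \left(-20\right) 81 = -1620$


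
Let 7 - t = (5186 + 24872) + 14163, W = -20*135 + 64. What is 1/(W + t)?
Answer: -1/46850 ≈ -2.1345e-5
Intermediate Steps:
W = -2636 (W = -2700 + 64 = -2636)
t = -44214 (t = 7 - ((5186 + 24872) + 14163) = 7 - (30058 + 14163) = 7 - 1*44221 = 7 - 44221 = -44214)
1/(W + t) = 1/(-2636 - 44214) = 1/(-46850) = -1/46850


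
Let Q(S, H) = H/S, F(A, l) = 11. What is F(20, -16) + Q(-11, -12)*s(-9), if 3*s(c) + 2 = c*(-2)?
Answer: 185/11 ≈ 16.818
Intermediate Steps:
s(c) = -2/3 - 2*c/3 (s(c) = -2/3 + (c*(-2))/3 = -2/3 + (-2*c)/3 = -2/3 - 2*c/3)
F(20, -16) + Q(-11, -12)*s(-9) = 11 + (-12/(-11))*(-2/3 - 2/3*(-9)) = 11 + (-12*(-1/11))*(-2/3 + 6) = 11 + (12/11)*(16/3) = 11 + 64/11 = 185/11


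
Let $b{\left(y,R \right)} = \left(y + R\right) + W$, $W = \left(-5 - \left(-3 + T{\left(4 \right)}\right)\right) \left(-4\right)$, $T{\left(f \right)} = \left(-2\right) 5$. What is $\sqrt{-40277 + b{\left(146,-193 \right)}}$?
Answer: $6 i \sqrt{1121} \approx 200.89 i$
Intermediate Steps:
$T{\left(f \right)} = -10$
$W = -32$ ($W = \left(-5 + \left(3 - -10\right)\right) \left(-4\right) = \left(-5 + \left(3 + 10\right)\right) \left(-4\right) = \left(-5 + 13\right) \left(-4\right) = 8 \left(-4\right) = -32$)
$b{\left(y,R \right)} = -32 + R + y$ ($b{\left(y,R \right)} = \left(y + R\right) - 32 = \left(R + y\right) - 32 = -32 + R + y$)
$\sqrt{-40277 + b{\left(146,-193 \right)}} = \sqrt{-40277 - 79} = \sqrt{-40356} = 6 i \sqrt{1121}$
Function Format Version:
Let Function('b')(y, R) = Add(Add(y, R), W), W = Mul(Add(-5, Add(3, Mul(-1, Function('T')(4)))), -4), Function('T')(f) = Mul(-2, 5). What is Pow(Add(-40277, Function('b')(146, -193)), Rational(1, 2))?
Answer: Mul(6, I, Pow(1121, Rational(1, 2))) ≈ Mul(200.89, I)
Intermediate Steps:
Function('T')(f) = -10
W = -32 (W = Mul(Add(-5, Add(3, Mul(-1, -10))), -4) = Mul(Add(-5, Add(3, 10)), -4) = Mul(Add(-5, 13), -4) = Mul(8, -4) = -32)
Function('b')(y, R) = Add(-32, R, y) (Function('b')(y, R) = Add(Add(y, R), -32) = Add(Add(R, y), -32) = Add(-32, R, y))
Pow(Add(-40277, Function('b')(146, -193)), Rational(1, 2)) = Pow(Add(-40277, Add(-32, -193, 146)), Rational(1, 2)) = Pow(Add(-40277, -79), Rational(1, 2)) = Pow(-40356, Rational(1, 2)) = Mul(6, I, Pow(1121, Rational(1, 2)))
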